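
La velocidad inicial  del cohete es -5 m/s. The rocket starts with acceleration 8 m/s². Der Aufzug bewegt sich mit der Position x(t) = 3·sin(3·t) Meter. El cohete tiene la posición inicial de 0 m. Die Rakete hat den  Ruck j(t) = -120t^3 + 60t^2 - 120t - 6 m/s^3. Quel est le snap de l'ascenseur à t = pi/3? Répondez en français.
En partant de la position x(t) = 3·sin(3·t), nous prenons 4 dérivées. En prenant d/dt de x(t), nous trouvons v(t) = 9·cos(3·t). En dérivant la vitesse, nous obtenons l'accélération: a(t) = -27·sin(3·t). La dérivée de l'accélération donne le jerk: j(t) = -81·cos(3·t). La dérivée du jerk donne le snap: s(t) = 243·sin(3·t). Nous avons le snap s(t) = 243·sin(3·t). En substituant t = pi/3: s(pi/3) = 0.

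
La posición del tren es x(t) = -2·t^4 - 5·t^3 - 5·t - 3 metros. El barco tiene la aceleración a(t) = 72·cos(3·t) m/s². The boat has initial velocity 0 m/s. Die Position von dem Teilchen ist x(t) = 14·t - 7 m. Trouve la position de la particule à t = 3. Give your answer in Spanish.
Usando x(t) = 14·t - 7 y sustituyendo t = 3, encontramos x = 35.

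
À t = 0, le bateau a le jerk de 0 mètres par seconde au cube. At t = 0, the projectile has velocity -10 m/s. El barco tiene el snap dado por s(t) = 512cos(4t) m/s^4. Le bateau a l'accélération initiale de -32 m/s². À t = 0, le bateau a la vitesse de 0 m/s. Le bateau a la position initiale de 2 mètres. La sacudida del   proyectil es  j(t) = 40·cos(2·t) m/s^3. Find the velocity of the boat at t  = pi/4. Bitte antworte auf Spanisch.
Partiendo del snap s(t) = 512·cos(4·t), tomamos 3 antiderivadas. La integral del snap, con j(0) = 0, da la sacudida: j(t) = 128·sin(4·t). La integral de la sacudida, con a(0) = -32, da la aceleración: a(t) = -32·cos(4·t). La antiderivada de la aceleración, con v(0) = 0, da la velocidad: v(t) = -8·sin(4·t). De la ecuación de la velocidad v(t) = -8·sin(4·t), sustituimos t = pi/4 para obtener v = 0.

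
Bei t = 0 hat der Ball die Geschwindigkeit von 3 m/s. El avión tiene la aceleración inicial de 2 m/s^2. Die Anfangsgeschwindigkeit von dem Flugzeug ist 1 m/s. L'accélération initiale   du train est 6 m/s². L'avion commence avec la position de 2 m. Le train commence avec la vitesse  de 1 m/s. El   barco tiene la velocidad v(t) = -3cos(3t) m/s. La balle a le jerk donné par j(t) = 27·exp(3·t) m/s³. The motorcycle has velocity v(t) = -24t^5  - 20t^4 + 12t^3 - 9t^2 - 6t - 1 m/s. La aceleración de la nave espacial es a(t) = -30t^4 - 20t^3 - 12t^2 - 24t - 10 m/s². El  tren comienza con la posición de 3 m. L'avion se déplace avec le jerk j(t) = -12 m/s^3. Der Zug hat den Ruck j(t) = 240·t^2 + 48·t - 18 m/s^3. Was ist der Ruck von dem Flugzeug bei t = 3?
Mit j(t) = -12 und Einsetzen von t = 3, finden wir j = -12.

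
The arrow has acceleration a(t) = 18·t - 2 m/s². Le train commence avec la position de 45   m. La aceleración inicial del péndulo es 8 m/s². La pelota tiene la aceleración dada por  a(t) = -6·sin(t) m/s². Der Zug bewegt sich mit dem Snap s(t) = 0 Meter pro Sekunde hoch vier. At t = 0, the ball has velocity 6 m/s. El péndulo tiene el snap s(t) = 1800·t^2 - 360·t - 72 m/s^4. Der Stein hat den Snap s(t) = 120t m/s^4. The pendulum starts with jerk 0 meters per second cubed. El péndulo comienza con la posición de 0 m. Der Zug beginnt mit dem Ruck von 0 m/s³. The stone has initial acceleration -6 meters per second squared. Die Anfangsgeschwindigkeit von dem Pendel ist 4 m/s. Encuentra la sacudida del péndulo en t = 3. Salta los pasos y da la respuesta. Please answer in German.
Der Ruck bei t = 3 ist j = 14364.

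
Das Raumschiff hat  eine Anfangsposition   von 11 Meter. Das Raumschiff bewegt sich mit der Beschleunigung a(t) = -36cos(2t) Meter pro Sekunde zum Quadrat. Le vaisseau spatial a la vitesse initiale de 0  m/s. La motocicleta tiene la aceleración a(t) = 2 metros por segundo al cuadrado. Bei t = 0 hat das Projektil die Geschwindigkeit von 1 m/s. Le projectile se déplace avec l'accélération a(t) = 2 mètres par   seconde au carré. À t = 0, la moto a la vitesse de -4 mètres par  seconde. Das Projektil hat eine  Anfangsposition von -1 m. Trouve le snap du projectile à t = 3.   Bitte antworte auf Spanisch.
Debemos derivar nuestra ecuación de la aceleración a(t) = 2 2 veces. Tomando d/dt de a(t), encontramos j(t) = 0. Derivando la sacudida, obtenemos el snap: s(t) = 0. Usando s(t) = 0 y sustituyendo t = 3, encontramos s = 0.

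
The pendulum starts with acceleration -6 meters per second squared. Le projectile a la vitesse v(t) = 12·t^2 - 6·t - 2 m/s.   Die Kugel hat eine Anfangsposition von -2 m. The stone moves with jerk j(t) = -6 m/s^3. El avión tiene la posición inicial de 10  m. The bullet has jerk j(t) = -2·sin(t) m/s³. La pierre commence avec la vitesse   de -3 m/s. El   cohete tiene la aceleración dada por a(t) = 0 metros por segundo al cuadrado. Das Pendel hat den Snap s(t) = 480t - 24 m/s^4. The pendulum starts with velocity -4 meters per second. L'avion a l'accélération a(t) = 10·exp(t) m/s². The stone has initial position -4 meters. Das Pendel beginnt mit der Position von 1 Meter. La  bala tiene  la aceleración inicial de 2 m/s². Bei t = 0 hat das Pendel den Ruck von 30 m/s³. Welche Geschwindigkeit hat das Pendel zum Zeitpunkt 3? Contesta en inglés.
Starting from snap s(t) = 480·t - 24, we take 3 antiderivatives. The antiderivative of snap, with j(0) = 30, gives jerk: j(t) = 240·t^2 - 24·t + 30. The antiderivative of jerk is acceleration. Using a(0) = -6, we get a(t) = 80·t^3 - 12·t^2 + 30·t - 6. The integral of acceleration, with v(0) = -4, gives velocity: v(t) = 20·t^4 - 4·t^3 + 15·t^2 - 6·t - 4. We have velocity v(t) = 20·t^4 - 4·t^3 + 15·t^2 - 6·t - 4. Substituting t = 3: v(3) = 1625.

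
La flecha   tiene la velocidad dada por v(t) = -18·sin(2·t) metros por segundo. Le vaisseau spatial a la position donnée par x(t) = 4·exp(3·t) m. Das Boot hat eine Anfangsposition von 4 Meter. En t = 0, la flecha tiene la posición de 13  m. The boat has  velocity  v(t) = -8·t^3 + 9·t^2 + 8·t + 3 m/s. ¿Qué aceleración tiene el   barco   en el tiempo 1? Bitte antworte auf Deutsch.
Um dies zu lösen, müssen wir 1 Ableitung unserer Gleichung für die Geschwindigkeit v(t) = -8·t^3 + 9·t^2 + 8·t + 3 nehmen. Durch Ableiten von der Geschwindigkeit erhalten wir die Beschleunigung: a(t) = -24·t^2 + 18·t + 8. Wir haben die Beschleunigung a(t) = -24·t^2 + 18·t + 8. Durch Einsetzen von t = 1: a(1) = 2.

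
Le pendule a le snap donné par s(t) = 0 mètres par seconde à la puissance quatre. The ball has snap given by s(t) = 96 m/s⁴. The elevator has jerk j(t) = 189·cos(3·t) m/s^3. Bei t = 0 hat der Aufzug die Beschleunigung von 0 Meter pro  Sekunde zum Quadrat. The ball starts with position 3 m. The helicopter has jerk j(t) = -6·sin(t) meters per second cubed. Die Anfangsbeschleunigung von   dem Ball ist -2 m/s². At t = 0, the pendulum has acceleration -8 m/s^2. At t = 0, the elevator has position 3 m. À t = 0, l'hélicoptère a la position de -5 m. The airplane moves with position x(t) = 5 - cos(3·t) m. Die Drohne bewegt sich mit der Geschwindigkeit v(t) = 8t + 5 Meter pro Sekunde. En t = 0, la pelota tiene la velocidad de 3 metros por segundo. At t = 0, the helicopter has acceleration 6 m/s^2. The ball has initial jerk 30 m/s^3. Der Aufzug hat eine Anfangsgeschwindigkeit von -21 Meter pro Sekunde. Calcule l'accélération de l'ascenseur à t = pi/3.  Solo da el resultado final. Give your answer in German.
Die Antwort ist 0.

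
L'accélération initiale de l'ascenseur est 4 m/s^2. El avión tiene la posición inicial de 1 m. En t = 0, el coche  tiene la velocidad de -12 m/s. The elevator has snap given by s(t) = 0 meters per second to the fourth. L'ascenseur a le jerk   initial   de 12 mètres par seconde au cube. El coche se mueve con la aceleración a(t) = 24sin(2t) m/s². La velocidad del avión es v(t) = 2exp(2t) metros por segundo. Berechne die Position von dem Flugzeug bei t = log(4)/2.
Ausgehend von der Geschwindigkeit v(t) = 2·exp(2·t), nehmen wir 1 Stammfunktion. Die Stammfunktion von der Geschwindigkeit ist die Position. Mit x(0) = 1 erhalten wir x(t) = exp(2·t). Mit x(t) = exp(2·t) und Einsetzen von t = log(4)/2, finden wir x = 4.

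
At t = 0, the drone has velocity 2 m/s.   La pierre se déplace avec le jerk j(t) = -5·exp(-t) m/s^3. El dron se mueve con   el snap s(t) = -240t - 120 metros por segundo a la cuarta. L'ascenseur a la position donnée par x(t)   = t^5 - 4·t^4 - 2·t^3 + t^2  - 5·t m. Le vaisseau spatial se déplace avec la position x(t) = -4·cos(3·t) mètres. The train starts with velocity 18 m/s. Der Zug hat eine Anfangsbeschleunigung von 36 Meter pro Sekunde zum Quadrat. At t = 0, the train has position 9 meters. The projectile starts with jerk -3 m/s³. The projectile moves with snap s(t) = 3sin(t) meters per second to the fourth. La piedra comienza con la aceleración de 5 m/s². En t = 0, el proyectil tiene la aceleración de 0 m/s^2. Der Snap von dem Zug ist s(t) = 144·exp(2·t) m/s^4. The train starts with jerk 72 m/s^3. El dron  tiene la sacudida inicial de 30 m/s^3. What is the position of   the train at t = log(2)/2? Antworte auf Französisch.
En partant du snap s(t) = 144·exp(2·t), nous prenons 4 intégrales. La primitive du snap est le jerk. En utilisant j(0) = 72, nous obtenons j(t) = 72·exp(2·t). En intégrant le jerk et en utilisant la condition initiale a(0) = 36, nous obtenons a(t) = 36·exp(2·t). La primitive de l'accélération, avec v(0) = 18, donne la vitesse: v(t) = 18·exp(2·t). En intégrant la vitesse et en utilisant la condition initiale x(0) = 9, nous obtenons x(t) = 9·exp(2·t). En utilisant x(t) = 9·exp(2·t) et en substituant t = log(2)/2, nous trouvons x = 18.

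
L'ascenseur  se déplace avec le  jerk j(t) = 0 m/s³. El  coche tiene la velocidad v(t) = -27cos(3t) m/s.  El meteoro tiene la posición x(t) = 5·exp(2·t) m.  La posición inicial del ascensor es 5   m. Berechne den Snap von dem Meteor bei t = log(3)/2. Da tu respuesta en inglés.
Starting from position x(t) = 5·exp(2·t), we take 4 derivatives. The derivative of position gives velocity: v(t) = 10·exp(2·t). The derivative of velocity gives acceleration: a(t) = 20·exp(2·t). Taking d/dt of a(t), we find j(t) = 40·exp(2·t). The derivative of jerk gives snap: s(t) = 80·exp(2·t). Using s(t) = 80·exp(2·t) and substituting t = log(3)/2, we find s = 240.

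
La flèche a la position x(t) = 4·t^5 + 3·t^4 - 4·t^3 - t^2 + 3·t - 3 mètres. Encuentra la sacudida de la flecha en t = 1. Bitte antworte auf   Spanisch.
Para resolver esto, necesitamos tomar 3 derivadas de nuestra ecuación de la posición x(t) = 4·t^5 + 3·t^4 - 4·t^3 - t^2 + 3·t - 3. Derivando la posición, obtenemos la velocidad: v(t) = 20·t^4 + 12·t^3 - 12·t^2 - 2·t + 3. Tomando d/dt de v(t), encontramos a(t) = 80·t^3 + 36·t^2 - 24·t - 2. La derivada de la aceleración da la sacudida: j(t) = 240·t^2 + 72·t - 24. Tenemos la sacudida j(t) = 240·t^2 + 72·t - 24. Sustituyendo t = 1: j(1) = 288.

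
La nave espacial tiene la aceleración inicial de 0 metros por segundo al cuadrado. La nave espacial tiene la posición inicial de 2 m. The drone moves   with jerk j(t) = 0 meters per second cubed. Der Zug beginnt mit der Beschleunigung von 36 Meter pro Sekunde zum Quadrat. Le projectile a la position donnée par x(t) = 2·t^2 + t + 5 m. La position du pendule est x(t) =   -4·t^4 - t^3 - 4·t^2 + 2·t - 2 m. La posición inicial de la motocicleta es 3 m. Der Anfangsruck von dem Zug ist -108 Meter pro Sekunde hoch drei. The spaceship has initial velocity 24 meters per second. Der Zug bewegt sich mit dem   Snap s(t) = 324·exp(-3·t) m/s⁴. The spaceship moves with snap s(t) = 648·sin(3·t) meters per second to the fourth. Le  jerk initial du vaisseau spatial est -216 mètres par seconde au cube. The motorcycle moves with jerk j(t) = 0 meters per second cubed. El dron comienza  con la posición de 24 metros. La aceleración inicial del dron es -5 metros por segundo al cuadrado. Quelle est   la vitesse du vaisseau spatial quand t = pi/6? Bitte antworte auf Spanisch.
Necesitamos integrar nuestra ecuación del snap s(t) = 648·sin(3·t) 3 veces. La antiderivada del snap es la sacudida. Usando j(0) = -216, obtenemos j(t) = -216·cos(3·t). La integral de la sacudida es la aceleración. Usando a(0) = 0, obtenemos a(t) = -72·sin(3·t). Integrando la aceleración y usando la condición inicial v(0) = 24, obtenemos v(t) = 24·cos(3·t). Tenemos la velocidad v(t) = 24·cos(3·t). Sustituyendo t = pi/6: v(pi/6) = 0.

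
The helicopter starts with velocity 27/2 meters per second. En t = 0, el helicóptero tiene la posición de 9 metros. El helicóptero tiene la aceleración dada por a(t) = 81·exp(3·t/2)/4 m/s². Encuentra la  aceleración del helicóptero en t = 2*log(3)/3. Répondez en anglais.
Using a(t) = 81·exp(3·t/2)/4 and substituting t = 2*log(3)/3, we find a = 243/4.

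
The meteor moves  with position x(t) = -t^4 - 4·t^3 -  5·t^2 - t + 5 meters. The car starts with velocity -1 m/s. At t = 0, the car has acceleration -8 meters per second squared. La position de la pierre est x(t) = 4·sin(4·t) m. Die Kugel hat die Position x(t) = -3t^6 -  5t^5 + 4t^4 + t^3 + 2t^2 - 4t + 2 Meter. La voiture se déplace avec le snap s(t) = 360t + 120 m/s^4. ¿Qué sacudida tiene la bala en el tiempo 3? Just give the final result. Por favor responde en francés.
La réponse est -12126.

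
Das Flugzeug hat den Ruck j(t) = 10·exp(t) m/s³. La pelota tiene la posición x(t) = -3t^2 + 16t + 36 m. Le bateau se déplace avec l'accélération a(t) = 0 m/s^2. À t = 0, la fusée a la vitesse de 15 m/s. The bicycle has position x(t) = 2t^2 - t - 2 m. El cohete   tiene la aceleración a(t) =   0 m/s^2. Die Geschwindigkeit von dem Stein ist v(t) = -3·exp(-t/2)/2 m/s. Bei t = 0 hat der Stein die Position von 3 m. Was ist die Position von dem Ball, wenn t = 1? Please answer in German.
Mit x(t) = -3·t^2 + 16·t + 36 und Einsetzen von t = 1, finden wir x = 49.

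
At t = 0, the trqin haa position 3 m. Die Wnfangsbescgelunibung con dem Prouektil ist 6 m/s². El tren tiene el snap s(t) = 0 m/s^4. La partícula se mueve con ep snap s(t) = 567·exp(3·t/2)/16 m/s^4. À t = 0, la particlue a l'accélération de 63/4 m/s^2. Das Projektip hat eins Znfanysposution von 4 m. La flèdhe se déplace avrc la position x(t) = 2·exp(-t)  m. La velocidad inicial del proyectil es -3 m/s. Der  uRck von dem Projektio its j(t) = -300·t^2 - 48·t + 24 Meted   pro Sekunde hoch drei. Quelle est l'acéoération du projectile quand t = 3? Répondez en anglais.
We must find the integral of our jerk equation j(t) = -300·t^2 - 48·t + 24 1 time. The integral of jerk, with a(0) = 6, gives acceleration: a(t) = -100·t^3 - 24·t^2 + 24·t + 6. From the given acceleration equation a(t) = -100·t^3 - 24·t^2 + 24·t + 6, we substitute t = 3 to get a = -2838.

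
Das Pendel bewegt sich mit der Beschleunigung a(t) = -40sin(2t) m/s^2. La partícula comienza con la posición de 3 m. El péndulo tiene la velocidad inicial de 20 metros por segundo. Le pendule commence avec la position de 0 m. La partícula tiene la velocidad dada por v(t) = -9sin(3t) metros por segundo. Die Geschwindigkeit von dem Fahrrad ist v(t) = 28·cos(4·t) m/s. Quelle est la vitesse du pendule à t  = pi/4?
En partant de l'accélération a(t) = -40·sin(2·t), nous prenons 1 primitive. En prenant ∫a(t)dt et en appliquant v(0) = 20, nous trouvons v(t) = 20·cos(2·t). Nous avons la vitesse v(t) = 20·cos(2·t). En substituant t = pi/4: v(pi/4) = 0.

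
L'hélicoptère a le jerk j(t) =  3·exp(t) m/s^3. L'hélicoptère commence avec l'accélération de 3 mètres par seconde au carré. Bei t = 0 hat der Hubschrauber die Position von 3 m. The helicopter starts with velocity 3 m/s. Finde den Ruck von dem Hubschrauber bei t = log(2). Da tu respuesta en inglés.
We have jerk j(t) = 3·exp(t). Substituting t = log(2): j(log(2)) = 6.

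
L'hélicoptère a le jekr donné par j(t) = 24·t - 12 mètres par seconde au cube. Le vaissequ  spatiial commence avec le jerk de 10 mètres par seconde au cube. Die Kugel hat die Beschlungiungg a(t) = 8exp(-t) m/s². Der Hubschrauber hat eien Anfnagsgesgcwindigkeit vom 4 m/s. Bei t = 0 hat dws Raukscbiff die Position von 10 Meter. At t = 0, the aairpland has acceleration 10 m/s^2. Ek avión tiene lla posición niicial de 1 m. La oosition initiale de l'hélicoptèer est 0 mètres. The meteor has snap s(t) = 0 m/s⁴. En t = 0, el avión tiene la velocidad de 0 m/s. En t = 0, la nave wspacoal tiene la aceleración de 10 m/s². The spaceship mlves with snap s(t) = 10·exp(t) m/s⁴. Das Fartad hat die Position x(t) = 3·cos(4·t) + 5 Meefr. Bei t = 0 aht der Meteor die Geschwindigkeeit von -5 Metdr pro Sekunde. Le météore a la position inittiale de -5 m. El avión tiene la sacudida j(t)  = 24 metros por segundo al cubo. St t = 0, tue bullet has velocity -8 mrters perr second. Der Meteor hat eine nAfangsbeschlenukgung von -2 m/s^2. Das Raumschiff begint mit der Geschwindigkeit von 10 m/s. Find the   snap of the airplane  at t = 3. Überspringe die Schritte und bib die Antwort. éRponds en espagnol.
La respuesta es 0.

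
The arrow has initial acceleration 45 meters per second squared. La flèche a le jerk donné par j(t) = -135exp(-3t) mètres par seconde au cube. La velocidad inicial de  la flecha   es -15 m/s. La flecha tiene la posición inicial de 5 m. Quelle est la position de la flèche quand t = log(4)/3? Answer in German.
Wir müssen die Stammfunktion unserer Gleichung für den Ruck j(t) = -135·exp(-3·t) 3-mal finden. Durch Integration von dem Ruck und Verwendung der Anfangsbedingung a(0) = 45, erhalten wir a(t) = 45·exp(-3·t). Durch Integration von der Beschleunigung und Verwendung der Anfangsbedingung v(0) = -15, erhalten wir v(t) = -15·exp(-3·t). Durch Integration von der Geschwindigkeit und Verwendung der Anfangsbedingung x(0) = 5, erhalten wir x(t) = 5·exp(-3·t). Aus der Gleichung für die Position x(t) = 5·exp(-3·t), setzen wir t = log(4)/3 ein und erhalten x = 5/4.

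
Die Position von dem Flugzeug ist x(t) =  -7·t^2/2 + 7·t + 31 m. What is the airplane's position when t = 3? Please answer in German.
Mit x(t) = -7·t^2/2 + 7·t + 31 und Einsetzen von t = 3, finden wir x = 41/2.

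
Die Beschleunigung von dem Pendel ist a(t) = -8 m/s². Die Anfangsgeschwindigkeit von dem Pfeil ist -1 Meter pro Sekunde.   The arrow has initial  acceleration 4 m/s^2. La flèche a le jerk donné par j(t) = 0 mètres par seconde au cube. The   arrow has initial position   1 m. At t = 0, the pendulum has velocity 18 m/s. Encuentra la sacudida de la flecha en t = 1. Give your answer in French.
De l'équation du jerk j(t) = 0, nous substituons t = 1 pour obtenir j = 0.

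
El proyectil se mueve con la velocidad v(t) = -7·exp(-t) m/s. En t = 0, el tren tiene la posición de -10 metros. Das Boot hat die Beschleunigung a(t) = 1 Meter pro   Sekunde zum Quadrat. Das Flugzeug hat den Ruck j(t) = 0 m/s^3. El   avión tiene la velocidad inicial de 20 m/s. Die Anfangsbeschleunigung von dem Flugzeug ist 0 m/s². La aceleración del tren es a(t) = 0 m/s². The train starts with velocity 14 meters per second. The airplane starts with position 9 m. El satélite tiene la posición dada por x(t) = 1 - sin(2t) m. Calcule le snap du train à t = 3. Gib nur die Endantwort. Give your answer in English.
At t = 3, s = 0.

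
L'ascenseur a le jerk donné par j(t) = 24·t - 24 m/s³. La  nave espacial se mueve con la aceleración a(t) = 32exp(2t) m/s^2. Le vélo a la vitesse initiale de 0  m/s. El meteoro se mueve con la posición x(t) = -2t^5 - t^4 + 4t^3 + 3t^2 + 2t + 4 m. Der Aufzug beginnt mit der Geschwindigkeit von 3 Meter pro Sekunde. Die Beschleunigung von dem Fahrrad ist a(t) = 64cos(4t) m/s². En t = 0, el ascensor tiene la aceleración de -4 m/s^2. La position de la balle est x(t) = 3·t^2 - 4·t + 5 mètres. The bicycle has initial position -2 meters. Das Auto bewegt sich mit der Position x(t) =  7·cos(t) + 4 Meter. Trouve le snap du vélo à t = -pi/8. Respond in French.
Nous devons dériver notre équation de l'accélération a(t) = 64·cos(4·t) 2 fois. En dérivant l'accélération, nous obtenons le jerk: j(t) = -256·sin(4·t). La dérivée du jerk donne le snap: s(t) = -1024·cos(4·t). En utilisant s(t) = -1024·cos(4·t) et en substituant t = -pi/8, nous trouvons s = 0.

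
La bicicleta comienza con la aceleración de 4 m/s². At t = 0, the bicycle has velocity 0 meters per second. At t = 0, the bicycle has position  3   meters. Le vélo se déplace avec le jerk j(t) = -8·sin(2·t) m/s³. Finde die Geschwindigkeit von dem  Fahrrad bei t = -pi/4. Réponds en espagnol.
Para resolver esto, necesitamos tomar 2 antiderivadas de nuestra ecuación de la sacudida j(t) = -8·sin(2·t). Tomando ∫j(t)dt y aplicando a(0) = 4, encontramos a(t) = 4·cos(2·t). Tomando ∫a(t)dt y aplicando v(0) = 0, encontramos v(t) = 2·sin(2·t). Usando v(t) = 2·sin(2·t) y sustituyendo t = -pi/4, encontramos v = -2.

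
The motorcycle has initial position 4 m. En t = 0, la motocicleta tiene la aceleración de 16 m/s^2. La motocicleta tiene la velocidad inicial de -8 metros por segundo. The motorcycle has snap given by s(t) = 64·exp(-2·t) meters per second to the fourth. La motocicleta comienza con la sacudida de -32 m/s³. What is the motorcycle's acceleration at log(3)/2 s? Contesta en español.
Debemos encontrar la antiderivada de nuestra ecuación del snap s(t) = 64·exp(-2·t) 2 veces. Integrando el snap y usando la condición inicial j(0) = -32, obtenemos j(t) = -32·exp(-2·t). La antiderivada de la sacudida es la aceleración. Usando a(0) = 16, obtenemos a(t) = 16·exp(-2·t). Usando a(t) = 16·exp(-2·t) y sustituyendo t = log(3)/2, encontramos a = 16/3.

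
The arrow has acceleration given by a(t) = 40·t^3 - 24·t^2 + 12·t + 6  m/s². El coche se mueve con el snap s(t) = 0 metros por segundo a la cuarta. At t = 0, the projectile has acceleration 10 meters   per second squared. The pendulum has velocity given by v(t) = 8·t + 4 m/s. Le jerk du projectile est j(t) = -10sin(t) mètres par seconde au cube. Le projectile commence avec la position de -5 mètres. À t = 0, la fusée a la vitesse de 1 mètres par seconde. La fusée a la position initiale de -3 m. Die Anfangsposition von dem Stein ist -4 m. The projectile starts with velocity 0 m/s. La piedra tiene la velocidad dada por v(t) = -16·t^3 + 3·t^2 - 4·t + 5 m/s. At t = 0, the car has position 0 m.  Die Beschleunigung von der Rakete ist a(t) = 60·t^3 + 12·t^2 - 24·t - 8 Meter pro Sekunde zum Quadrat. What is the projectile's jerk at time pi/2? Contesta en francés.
Nous avons le jerk j(t) = -10·sin(t). En substituant t = pi/2: j(pi/2) = -10.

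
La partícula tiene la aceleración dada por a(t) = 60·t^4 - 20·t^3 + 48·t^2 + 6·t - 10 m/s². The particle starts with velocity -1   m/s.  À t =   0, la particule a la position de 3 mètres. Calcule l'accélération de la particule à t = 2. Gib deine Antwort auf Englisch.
We have acceleration a(t) = 60·t^4 - 20·t^3 + 48·t^2 + 6·t - 10. Substituting t = 2: a(2) = 994.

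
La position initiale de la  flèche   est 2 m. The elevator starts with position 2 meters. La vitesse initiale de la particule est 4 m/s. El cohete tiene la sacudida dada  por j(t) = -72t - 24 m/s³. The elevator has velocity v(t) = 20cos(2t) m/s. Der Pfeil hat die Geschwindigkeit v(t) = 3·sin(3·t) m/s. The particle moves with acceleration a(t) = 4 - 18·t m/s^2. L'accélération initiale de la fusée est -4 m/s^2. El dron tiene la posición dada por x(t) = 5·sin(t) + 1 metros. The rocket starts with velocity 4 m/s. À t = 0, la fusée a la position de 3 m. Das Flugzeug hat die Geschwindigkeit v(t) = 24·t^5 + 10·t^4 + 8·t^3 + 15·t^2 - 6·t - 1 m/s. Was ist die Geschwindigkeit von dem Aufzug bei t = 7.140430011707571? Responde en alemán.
Mit v(t) = 20·cos(2·t) und Einsetzen von t = 7.140430011707571, finden wir v = -2.86398207717071.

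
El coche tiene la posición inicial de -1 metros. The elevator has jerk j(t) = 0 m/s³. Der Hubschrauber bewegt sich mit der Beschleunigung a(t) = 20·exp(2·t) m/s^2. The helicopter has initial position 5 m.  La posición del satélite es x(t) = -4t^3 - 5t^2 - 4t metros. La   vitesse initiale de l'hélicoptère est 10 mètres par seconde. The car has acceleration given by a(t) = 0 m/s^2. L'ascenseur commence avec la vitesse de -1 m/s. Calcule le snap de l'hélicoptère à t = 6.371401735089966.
Pour résoudre ceci, nous devons prendre 2 dérivées de notre équation de l'accélération a(t) = 20·exp(2·t). En prenant d/dt de a(t), nous trouvons j(t) = 40·exp(2·t). La dérivée du jerk donne le snap: s(t) = 80·exp(2·t). En utilisant s(t) = 80·exp(2·t) et en substituant t = 6.371401735089966, nous trouvons s = 27366497.5165394.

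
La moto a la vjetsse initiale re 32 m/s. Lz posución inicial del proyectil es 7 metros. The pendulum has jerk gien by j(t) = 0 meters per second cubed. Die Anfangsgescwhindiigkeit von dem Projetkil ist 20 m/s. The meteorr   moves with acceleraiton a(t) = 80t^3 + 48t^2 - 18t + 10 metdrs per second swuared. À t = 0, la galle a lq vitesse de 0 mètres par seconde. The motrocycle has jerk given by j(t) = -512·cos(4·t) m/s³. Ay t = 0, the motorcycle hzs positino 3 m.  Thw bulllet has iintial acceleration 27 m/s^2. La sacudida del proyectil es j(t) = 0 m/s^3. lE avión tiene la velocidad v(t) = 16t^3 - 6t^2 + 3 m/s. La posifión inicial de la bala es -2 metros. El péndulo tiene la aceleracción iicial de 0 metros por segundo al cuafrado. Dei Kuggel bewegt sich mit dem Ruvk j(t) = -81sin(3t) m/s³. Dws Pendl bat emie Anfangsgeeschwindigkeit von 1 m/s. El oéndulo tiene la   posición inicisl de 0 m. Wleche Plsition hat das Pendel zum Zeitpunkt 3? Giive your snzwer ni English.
We need to integrate our jerk equation j(t) = 0 3 times. Taking ∫j(t)dt and applying a(0) = 0, we find a(t) = 0. Finding the antiderivative of a(t) and using v(0) = 1: v(t) = 1. Taking ∫v(t)dt and applying x(0) = 0, we find x(t) = t. From the given position equation x(t) = t, we substitute t = 3 to get x = 3.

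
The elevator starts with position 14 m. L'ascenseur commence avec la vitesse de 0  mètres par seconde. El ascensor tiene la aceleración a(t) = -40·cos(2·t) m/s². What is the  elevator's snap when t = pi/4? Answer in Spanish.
Partiendo de la aceleración a(t) = -40·cos(2·t), tomamos 2 derivadas. Derivando la aceleración, obtenemos la sacudida: j(t) = 80·sin(2·t). Derivando la sacudida, obtenemos el snap: s(t) = 160·cos(2·t). De la ecuación del snap s(t) = 160·cos(2·t), sustituimos t = pi/4 para obtener s = 0.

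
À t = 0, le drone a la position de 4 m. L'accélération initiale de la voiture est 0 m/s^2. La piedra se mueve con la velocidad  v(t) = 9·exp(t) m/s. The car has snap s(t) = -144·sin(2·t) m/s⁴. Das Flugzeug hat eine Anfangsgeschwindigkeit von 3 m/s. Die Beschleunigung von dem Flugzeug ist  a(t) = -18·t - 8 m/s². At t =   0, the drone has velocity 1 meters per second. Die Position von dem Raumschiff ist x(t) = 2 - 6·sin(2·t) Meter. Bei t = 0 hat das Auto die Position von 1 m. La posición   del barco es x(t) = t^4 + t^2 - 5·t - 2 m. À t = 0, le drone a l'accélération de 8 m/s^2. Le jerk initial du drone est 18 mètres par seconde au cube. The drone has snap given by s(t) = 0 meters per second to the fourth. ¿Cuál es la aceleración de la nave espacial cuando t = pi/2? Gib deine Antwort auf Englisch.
To solve this, we need to take 2 derivatives of our position equation x(t) = 2 - 6·sin(2·t). The derivative of position gives velocity: v(t) = -12·cos(2·t). The derivative of velocity gives acceleration: a(t) = 24·sin(2·t). We have acceleration a(t) = 24·sin(2·t). Substituting t = pi/2: a(pi/2) = 0.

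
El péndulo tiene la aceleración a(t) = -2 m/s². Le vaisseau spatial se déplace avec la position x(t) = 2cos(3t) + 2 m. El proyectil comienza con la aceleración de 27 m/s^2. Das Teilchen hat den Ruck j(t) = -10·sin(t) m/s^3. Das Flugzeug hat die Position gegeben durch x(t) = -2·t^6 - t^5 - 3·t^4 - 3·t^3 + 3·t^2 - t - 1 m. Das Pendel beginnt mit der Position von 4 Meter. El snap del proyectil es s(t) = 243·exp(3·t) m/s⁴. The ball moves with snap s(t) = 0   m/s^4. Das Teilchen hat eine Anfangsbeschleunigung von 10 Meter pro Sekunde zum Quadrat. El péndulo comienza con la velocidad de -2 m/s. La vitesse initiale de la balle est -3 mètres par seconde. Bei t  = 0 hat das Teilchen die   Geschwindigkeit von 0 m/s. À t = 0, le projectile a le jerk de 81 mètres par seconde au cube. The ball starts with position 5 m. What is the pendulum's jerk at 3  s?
Starting from acceleration a(t) = -2, we take 1 derivative. The derivative of acceleration gives jerk: j(t) = 0. We have jerk j(t) = 0. Substituting t = 3: j(3) = 0.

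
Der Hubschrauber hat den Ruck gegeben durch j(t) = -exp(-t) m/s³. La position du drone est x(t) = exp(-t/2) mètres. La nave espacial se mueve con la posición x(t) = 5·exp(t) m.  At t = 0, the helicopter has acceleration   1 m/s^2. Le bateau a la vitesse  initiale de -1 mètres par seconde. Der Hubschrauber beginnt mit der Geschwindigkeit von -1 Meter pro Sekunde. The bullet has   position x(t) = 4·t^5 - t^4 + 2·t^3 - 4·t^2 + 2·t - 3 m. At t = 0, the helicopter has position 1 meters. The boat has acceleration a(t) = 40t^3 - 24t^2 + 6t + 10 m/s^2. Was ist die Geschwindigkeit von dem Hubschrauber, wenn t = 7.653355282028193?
Ausgehend von dem Ruck j(t) = -exp(-t), nehmen wir 2 Stammfunktionen. Das Integral von dem Ruck, mit a(0) = 1, ergibt die Beschleunigung: a(t) = exp(-t). Die Stammfunktion von der Beschleunigung ist die Geschwindigkeit. Mit v(0) = -1 erhalten wir v(t) = -exp(-t). Mit v(t) = -exp(-t) und Einsetzen von t = 7.653355282028193, finden wir v = -0.000474449543349835.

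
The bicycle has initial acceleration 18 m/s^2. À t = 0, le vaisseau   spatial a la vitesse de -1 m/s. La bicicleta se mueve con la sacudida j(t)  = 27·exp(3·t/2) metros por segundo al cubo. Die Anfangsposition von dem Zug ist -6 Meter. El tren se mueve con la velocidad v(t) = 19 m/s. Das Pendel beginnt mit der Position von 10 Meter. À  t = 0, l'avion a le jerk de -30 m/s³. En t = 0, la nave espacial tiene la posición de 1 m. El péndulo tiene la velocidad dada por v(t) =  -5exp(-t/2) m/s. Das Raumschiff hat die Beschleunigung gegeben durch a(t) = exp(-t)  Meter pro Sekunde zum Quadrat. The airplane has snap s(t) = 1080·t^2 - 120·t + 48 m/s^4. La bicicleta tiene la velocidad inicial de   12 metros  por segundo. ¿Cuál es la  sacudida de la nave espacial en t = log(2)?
Para resolver esto, necesitamos tomar 1 derivada de nuestra ecuación de la aceleración a(t) = exp(-t). Derivando la aceleración, obtenemos la sacudida: j(t) = -exp(-t). De la ecuación de la sacudida j(t) = -exp(-t), sustituimos t = log(2) para obtener j = -1/2.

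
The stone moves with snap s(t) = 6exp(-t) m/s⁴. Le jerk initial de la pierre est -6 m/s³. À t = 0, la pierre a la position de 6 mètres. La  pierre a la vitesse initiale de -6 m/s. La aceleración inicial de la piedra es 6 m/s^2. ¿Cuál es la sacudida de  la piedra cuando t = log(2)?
Necesitamos integrar nuestra ecuación del snap s(t) = 6·exp(-t) 1 vez. La integral del snap, con j(0) = -6, da la sacudida: j(t) = -6·exp(-t). De la ecuación de la sacudida j(t) = -6·exp(-t), sustituimos t = log(2) para obtener j = -3.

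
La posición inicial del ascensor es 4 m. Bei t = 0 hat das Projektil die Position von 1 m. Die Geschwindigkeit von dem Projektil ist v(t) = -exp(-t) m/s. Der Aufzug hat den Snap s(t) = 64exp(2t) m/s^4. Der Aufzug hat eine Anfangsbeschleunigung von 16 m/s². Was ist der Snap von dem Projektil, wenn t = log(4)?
Ausgehend von der Geschwindigkeit v(t) = -exp(-t), nehmen wir 3 Ableitungen. Durch Ableiten von der Geschwindigkeit erhalten wir die Beschleunigung: a(t) = exp(-t). Die Ableitung von der Beschleunigung ergibt den Ruck: j(t) = -exp(-t). Durch Ableiten von dem Ruck erhalten wir den Snap: s(t) = exp(-t). Mit s(t) = exp(-t) und Einsetzen von t = log(4), finden wir s = 1/4.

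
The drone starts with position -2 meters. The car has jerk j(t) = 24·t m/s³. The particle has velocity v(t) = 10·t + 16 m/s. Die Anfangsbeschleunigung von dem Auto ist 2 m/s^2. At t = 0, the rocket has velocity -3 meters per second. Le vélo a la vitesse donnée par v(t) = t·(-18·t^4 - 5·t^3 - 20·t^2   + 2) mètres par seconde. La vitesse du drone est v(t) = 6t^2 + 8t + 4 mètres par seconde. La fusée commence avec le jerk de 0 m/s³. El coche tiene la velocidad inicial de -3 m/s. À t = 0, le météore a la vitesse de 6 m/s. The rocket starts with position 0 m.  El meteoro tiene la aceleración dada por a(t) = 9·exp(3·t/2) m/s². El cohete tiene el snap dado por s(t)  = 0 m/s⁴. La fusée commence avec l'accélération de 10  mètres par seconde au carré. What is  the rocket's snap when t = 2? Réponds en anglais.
Using s(t) = 0 and substituting t = 2, we find s = 0.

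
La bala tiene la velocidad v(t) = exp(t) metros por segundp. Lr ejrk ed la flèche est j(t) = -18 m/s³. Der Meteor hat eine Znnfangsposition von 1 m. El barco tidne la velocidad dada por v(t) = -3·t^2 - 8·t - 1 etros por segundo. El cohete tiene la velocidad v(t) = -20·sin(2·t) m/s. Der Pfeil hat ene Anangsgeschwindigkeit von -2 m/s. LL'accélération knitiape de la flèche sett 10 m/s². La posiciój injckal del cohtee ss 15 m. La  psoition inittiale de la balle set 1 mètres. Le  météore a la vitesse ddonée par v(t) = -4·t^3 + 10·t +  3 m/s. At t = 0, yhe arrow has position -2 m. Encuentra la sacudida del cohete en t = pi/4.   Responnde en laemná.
Wir müssen unsere Gleichung für die Geschwindigkeit v(t) = -20·sin(2·t) 2-mal ableiten. Durch Ableiten von der Geschwindigkeit erhalten wir die Beschleunigung: a(t) = -40·cos(2·t). Die Ableitung von der Beschleunigung ergibt den Ruck: j(t) = 80·sin(2·t). Aus der Gleichung für den Ruck j(t) = 80·sin(2·t), setzen wir t = pi/4 ein und erhalten j = 80.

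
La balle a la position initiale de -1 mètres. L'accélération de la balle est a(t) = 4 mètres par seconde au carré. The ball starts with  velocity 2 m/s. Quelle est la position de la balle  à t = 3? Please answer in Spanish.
Debemos encontrar la integral de nuestra ecuación de la aceleración a(t) = 4 2 veces. La integral de la aceleración es la velocidad. Usando v(0) = 2, obtenemos v(t) = 4·t + 2. Integrando la velocidad y usando la condición inicial x(0) = -1, obtenemos x(t) = 2·t^2 + 2·t - 1. Tenemos la posición x(t) = 2·t^2 + 2·t - 1. Sustituyendo t = 3: x(3) = 23.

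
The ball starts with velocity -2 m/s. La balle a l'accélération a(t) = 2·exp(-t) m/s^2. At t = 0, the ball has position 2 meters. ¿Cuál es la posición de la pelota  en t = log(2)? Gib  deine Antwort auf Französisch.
Nous devons trouver la primitive de notre équation de l'accélération a(t) = 2·exp(-t) 2 fois. La primitive de l'accélération est la vitesse. En utilisant v(0) = -2, nous obtenons v(t) = -2·exp(-t). La primitive de la vitesse est la position. En utilisant x(0) = 2, nous obtenons x(t) = 2·exp(-t). En utilisant x(t) = 2·exp(-t) et en substituant t = log(2), nous trouvons x = 1.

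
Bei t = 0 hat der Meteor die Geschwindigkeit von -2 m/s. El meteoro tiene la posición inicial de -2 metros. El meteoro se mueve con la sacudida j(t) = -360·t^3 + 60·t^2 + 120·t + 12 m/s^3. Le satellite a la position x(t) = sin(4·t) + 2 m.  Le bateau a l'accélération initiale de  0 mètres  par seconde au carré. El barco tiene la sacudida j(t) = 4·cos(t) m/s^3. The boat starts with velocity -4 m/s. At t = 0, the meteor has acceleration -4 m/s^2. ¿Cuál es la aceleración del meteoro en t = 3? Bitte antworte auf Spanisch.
Necesitamos integrar nuestra ecuación de la sacudida j(t) = -360·t^3 + 60·t^2 + 120·t + 12 1 vez. La antiderivada de la sacudida es la aceleración. Usando a(0) = -4, obtenemos a(t) = -90·t^4 + 20·t^3 + 60·t^2 + 12·t - 4. Tenemos la aceleración a(t) = -90·t^4 + 20·t^3 + 60·t^2 + 12·t - 4. Sustituyendo t = 3: a(3) = -6178.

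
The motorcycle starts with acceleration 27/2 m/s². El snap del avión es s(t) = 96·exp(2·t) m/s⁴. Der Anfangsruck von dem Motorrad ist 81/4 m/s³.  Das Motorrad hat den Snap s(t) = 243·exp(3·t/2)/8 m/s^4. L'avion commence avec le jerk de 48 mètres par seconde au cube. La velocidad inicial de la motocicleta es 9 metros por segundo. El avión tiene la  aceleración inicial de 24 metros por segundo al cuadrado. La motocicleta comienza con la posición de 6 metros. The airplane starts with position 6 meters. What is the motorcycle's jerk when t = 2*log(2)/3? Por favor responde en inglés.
We need to integrate our snap equation s(t) = 243·exp(3·t/2)/8 1 time. Integrating snap and using the initial condition j(0) = 81/4, we get j(t) = 81·exp(3·t/2)/4. Using j(t) = 81·exp(3·t/2)/4 and substituting t = 2*log(2)/3, we find j = 81/2.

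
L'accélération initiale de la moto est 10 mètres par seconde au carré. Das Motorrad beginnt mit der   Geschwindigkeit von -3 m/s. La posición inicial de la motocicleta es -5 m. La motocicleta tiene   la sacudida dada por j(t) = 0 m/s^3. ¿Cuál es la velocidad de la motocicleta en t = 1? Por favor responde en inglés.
To find the answer, we compute 2 antiderivatives of j(t) = 0. Finding the integral of j(t) and using a(0) = 10: a(t) = 10. Integrating acceleration and using the initial condition v(0) = -3, we get v(t) = 10·t - 3. We have velocity v(t) = 10·t - 3. Substituting t = 1: v(1) = 7.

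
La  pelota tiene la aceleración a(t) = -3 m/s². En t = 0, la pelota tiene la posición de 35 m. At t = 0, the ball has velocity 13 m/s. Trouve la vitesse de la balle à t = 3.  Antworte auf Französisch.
Pour résoudre ceci, nous devons prendre 1 intégrale de notre équation de l'accélération a(t) = -3. En prenant ∫a(t)dt et en appliquant v(0) = 13, nous trouvons v(t) = 13 - 3·t. En utilisant v(t) = 13 - 3·t et en substituant t = 3, nous trouvons v = 4.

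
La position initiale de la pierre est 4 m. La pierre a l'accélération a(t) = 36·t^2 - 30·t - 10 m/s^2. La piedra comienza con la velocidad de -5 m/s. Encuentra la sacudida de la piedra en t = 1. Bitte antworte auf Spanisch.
Para resolver esto, necesitamos tomar 1 derivada de nuestra ecuación de la aceleración a(t) = 36·t^2 - 30·t - 10. Derivando la aceleración, obtenemos la sacudida: j(t) = 72·t - 30. De la ecuación de la sacudida j(t) = 72·t - 30, sustituimos t = 1 para obtener j = 42.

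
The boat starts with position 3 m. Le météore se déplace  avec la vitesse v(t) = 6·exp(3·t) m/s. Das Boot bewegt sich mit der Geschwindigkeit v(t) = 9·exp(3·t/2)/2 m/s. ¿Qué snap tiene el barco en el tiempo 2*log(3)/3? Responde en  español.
Debemos derivar nuestra ecuación de la velocidad v(t) = 9·exp(3·t/2)/2 3 veces. Tomando d/dt de v(t), encontramos a(t) = 27·exp(3·t/2)/4. Tomando d/dt de a(t), encontramos j(t) = 81·exp(3·t/2)/8. Tomando d/dt de j(t), encontramos s(t) = 243·exp(3·t/2)/16. Tenemos el snap s(t) = 243·exp(3·t/2)/16. Sustituyendo t = 2*log(3)/3: s(2*log(3)/3) = 729/16.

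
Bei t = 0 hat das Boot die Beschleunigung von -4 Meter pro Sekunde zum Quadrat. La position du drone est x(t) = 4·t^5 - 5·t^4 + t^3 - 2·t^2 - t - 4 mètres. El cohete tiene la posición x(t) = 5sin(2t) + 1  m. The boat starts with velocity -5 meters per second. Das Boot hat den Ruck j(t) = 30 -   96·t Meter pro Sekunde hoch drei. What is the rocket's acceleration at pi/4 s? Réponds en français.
Nous devons dériver notre équation de la position x(t) = 5·sin(2·t) + 1 2 fois. En prenant d/dt de x(t), nous trouvons v(t) = 10·cos(2·t). La dérivée de la vitesse donne l'accélération: a(t) = -20·sin(2·t). Nous avons l'accélération a(t) = -20·sin(2·t). En substituant t = pi/4: a(pi/4) = -20.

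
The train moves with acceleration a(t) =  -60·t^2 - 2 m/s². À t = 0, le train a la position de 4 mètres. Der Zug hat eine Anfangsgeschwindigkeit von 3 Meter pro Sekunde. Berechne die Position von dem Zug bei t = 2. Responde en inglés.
To solve this, we need to take 2 antiderivatives of our acceleration equation a(t) = -60·t^2 - 2. Integrating acceleration and using the initial condition v(0) = 3, we get v(t) = -20·t^3 - 2·t + 3. Finding the integral of v(t) and using x(0) = 4: x(t) = -5·t^4 - t^2 + 3·t + 4. Using x(t) = -5·t^4 - t^2 + 3·t + 4 and substituting t = 2, we find x = -74.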